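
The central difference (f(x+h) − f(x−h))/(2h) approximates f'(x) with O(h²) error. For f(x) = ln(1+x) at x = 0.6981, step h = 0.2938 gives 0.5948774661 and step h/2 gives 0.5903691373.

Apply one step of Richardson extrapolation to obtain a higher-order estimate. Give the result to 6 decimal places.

r = 2, so 2^r = 4.
4·0.5903691373 = 2.3614765492; 2.3614765492 − 0.5948774661 = 1.7665990831
Extrapolated: 1.7665990831 / 3 = 0.5888663610

0.588866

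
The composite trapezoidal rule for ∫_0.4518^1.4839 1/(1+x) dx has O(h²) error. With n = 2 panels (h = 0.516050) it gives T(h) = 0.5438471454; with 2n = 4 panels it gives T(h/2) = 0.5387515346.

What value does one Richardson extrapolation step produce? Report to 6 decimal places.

0.537053

The method has order 2: 2^2 = 4.
Difference of the inputs: 0.5387515346 − 0.5438471454 = -0.0050956108
Divide by 2^2 − 1 = 3: (-0.0050956108)/3 = -0.0016985369
R = 0.5387515346 − 0.0016985369 = 0.5370529977
Correction |R − A(h/2)| = 1.699e-03; gap |A(h/2) − A(h)| = 5.096e-03.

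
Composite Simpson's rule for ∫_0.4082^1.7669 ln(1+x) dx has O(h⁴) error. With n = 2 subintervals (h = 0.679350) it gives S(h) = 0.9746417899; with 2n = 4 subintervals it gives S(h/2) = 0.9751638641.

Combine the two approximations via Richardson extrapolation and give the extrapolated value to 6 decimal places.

Leading term ∝ h^4; use weight 16 = 2^4.
Weighted: 15.6026218256 − 0.9746417899 = 14.6279800357
Extrapolated: 14.6279800357 / 15 = 0.9751986690
Correction |R − A(h/2)| = 3.480e-05; gap |A(h/2) − A(h)| = 5.221e-04.

0.975199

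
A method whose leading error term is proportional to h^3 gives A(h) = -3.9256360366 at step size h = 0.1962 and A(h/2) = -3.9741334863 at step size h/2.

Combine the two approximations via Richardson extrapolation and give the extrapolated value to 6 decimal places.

-3.981062

r = 3, so 2^r = 8.
8·(-3.9741334863) = -31.7930678904; subtract (-3.9256360366) → -27.8674318538
Denominator 8 − 1 = 7.
(8·(-3.9741334863) − (-3.9256360366))/(8 − 1) = -3.9810616934
Gap between inputs: 4.850e-02; correction applied: −0.0069282071.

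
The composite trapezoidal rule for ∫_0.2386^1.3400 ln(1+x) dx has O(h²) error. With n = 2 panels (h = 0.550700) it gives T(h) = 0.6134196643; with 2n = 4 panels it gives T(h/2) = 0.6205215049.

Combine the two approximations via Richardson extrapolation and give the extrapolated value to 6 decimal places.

0.622889

Leading term ∝ h^2; use weight 4 = 2^2.
4×0.6205215049 = 2.4820860196; subtract 0.6134196643 → 1.8686663553
R = 1.8686663553/3 = 0.6228887851
Correction |R − A(h/2)| = 2.367e-03; gap |A(h/2) − A(h)| = 7.102e-03.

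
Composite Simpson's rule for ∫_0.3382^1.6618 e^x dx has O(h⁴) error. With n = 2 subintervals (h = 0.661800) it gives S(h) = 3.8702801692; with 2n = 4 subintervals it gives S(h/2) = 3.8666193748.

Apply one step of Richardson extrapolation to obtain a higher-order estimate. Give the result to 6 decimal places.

r = 4: numerator weight 16, denominator 15.
Difference of the inputs: 3.8666193748 − 3.8702801692 = -0.0036607944
Correction (A(h/2) − A(h))/(16 − 1) = (-0.0036607944)/15 = -0.0002440530
R = 3.8666193748 − 0.0002440530 = 3.8663753218
Gap between inputs: 3.661e-03; correction applied: −0.0002440530.

3.866375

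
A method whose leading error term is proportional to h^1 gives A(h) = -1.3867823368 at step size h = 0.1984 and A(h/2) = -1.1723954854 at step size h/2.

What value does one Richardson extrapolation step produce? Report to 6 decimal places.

Order 1 gives 2^r = 2 and 2^r − 1 = 1.
2 × (-1.1723954854) = -2.3447909708; (-2.3447909708) − (-1.3867823368) = -0.9580086340
Divide by 2^1 − 1 = 1.
So the Richardson estimate is -0.9580086340.
Correction |R − A(h/2)| = 2.144e-01; gap |A(h/2) − A(h)| = 2.144e-01.

-0.958009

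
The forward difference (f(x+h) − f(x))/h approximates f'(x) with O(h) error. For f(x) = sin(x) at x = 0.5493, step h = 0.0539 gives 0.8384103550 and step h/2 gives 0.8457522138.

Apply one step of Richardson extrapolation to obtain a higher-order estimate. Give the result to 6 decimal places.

Method order is 1; weight 2^1 = 2.
2 × 0.8457522138 = 1.6915044276; 1.6915044276 − 0.8384103550 = 0.8530940726
(2 × 0.8457522138 − 0.8384103550)/(2 − 1) = 0.8530940726

0.853094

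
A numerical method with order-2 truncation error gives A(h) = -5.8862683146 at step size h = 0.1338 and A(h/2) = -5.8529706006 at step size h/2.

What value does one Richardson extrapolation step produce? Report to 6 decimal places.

With r = 2 the leading error scales as h^2, so the weight is 2^2 = 4.
A(h/2) − A(h) = -5.8529706006 − (-5.8862683146) = 0.0332977140
Divide by 2^2 − 1 = 3: 0.0332977140/3 = 0.0110992380
R = A(h/2) + (A(h/2) − A(h))/3 = -5.8529706006 + 0.0110992380 = -5.8418713626
Gap between inputs: 3.330e-02; correction applied: +0.0110992380.

-5.841871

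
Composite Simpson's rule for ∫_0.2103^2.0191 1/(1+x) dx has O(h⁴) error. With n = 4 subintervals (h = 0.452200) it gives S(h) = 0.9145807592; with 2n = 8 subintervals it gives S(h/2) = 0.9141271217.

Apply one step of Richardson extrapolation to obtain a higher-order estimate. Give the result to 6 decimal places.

0.914097

r = 4, so 2^r = 16.
16·0.9141271217 − 0.9145807592 = 13.7114531880
Denominator 16 − 1 = 15.
Result: 0.9140968792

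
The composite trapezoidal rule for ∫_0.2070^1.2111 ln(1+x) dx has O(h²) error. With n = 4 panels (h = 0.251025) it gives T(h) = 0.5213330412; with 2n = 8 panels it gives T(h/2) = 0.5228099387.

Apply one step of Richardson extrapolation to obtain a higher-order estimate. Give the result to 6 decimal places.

0.523302

r = 2, so 2^r = 4.
Numerator 4·A(h/2) − A(h) = 4·0.5228099387 − 0.5213330412 = 1.5699067136
1.5699067136 ÷ 3 = 0.5233022379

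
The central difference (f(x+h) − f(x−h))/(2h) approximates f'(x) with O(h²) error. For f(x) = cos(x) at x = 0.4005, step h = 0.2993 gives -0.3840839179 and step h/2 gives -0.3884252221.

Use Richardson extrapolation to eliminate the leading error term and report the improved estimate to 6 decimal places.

-0.389872

Leading term ∝ h^2; use weight 4 = 2^2.
Top: 4(-0.3884252221) − (-0.3840839179) = -1.1696169705
Extrapolated: (-1.1696169705) / 3 = -0.3898723235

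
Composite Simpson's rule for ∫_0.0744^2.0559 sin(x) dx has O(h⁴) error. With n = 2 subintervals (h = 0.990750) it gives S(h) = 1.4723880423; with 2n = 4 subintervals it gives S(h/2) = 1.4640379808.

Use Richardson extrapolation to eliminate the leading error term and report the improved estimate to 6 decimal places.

The method has order 4: 2^4 = 16.
16×1.4640379808 = 23.4246076928; subtract 1.4723880423 → 21.9522196505
Divide by 2^4 − 1 = 15.
Extrapolated: 21.9522196505 / 15 = 1.4634813100

1.463481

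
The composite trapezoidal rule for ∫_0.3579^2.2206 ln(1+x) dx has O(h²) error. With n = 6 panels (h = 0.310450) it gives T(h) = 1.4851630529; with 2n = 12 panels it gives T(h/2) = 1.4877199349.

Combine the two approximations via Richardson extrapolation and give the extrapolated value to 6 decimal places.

1.488572

r = 2, so 2^r = 4.
4*1.4877199349 − 1.4851630529 = 4.4657166867
Extrapolated: 4.4657166867 / 3 = 1.4885722289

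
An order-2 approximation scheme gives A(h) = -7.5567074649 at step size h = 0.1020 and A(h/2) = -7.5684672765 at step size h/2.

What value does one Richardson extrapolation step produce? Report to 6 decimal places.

-7.572387

The method has order 2: 2^2 = 4.
A(h/2) − A(h) = -7.5684672765 − (-7.5567074649) = -0.0117598116
Divide by 2^2 − 1 = 3: (-0.0117598116)/3 = -0.0039199372
R = -7.5684672765 − 0.0039199372 = -7.5723872137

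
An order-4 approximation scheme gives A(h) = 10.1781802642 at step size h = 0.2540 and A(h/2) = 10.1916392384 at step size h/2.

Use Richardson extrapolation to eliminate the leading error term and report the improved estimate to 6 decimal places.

10.192537

Leading term ∝ h^4; use weight 16 = 2^4.
Numerator 16×A(h/2) − A(h) = 16×10.1916392384 − 10.1781802642 = 152.8880475502
152.8880475502 ÷ 15 = 10.1925365033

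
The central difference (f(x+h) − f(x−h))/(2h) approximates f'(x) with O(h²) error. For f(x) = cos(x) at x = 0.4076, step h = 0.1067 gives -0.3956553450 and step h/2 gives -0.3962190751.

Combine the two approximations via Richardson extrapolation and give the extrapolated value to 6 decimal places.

-0.396407

The method has order 2: 2^2 = 4.
4·(-0.3962190751) = -1.5848763004; (-1.5848763004) − (-0.3956553450) = -1.1892209554
Divide by 2^2 − 1 = 3.
(-1.1892209554) ÷ 3 = -0.3964069851
Correction |R − A(h/2)| = 1.879e-04; gap |A(h/2) − A(h)| = 5.637e-04.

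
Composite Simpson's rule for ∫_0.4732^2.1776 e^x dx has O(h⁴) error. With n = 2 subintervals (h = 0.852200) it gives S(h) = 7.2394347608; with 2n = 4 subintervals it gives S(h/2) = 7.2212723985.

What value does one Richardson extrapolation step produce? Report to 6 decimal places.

7.220062

Method order is 4; weight 2^4 = 16.
A(h/2) − A(h) = 7.2212723985 − 7.2394347608 = -0.0181623623
Divide by 2^4 − 1 = 15: (-0.0181623623)/15 = -0.0012108242
R = A(h/2) + (A(h/2) − A(h))/15 = 7.2212723985 − 0.0012108242 = 7.2200615743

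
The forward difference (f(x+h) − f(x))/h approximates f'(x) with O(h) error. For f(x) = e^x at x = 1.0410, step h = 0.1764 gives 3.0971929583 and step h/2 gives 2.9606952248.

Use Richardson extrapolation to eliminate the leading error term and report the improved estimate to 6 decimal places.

2.824197

Leading term ∝ h^1; use weight 2 = 2^1.
Numerator 2·A(h/2) − A(h) = 2·2.9606952248 − 3.0971929583 = 2.8241974913
Extrapolated: 2.8241974913 / 1 = 2.8241974913
Shift from A(h/2): −0.1364977335.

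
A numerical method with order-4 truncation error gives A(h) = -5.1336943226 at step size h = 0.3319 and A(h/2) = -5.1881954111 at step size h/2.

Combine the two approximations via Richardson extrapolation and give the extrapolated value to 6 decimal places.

-5.191829

The method has order 4: 2^4 = 16.
16·(-5.1881954111) = -83.0111265776; subtract (-5.1336943226) → -77.8774322550
Divide by 2^4 − 1 = 15.
R = (-77.8774322550)/15 = -5.1918288170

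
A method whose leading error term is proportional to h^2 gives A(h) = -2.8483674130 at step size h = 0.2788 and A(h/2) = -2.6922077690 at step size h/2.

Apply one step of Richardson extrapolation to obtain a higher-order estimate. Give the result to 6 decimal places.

The method has order 2: 2^2 = 4.
A(h/2) − A(h) = -2.6922077690 − (-2.8483674130) = 0.1561596440
Divide by 2^2 − 1 = 3: 0.1561596440/3 = 0.0520532147
R = A(h/2) + (A(h/2) − A(h))/3 = -2.6922077690 + 0.0520532147 = -2.6401545543
Correction |R − A(h/2)| = 5.205e-02; gap |A(h/2) − A(h)| = 1.562e-01.

-2.640155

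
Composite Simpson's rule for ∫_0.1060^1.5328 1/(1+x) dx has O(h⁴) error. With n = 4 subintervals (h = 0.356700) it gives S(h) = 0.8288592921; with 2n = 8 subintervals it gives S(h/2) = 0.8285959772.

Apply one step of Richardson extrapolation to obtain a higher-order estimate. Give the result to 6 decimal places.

Leading term ∝ h^4; use weight 16 = 2^4.
2^4×A(h/2) = 13.2575356352; minus A(h) gives 12.4286763431.
Extrapolated: 12.4286763431 / 15 = 0.8285784229
Shift from A(h/2): −0.0000175543.

0.828578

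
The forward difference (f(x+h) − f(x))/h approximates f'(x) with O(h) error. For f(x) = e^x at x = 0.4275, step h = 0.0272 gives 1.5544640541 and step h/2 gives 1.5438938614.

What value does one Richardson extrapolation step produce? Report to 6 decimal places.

1.533324

Error is O(h^1); halving h shrinks it by 2^1 = 2.
2 × 1.5438938614 − 1.5544640541 = 1.5333236687
1.5333236687 ÷ 1 = 1.5333236687
Shift from A(h/2): −0.0105701927.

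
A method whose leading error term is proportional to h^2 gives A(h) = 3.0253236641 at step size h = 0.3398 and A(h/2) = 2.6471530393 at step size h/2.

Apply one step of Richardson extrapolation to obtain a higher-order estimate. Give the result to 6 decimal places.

2.521096

Error is O(h^2); halving h shrinks it by 2^2 = 4.
4 × 2.6471530393 − 3.0253236641 = 7.5632884931
Denominator 4 − 1 = 3.
Result: 2.5210961644
Correction |R − A(h/2)| = 1.261e-01; gap |A(h/2) − A(h)| = 3.782e-01.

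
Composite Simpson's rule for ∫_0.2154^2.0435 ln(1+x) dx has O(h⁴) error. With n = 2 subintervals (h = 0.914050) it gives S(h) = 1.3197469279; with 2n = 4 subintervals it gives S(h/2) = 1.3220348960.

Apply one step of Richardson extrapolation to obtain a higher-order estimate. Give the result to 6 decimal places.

Leading term ∝ h^4; use weight 16 = 2^4.
A(h/2) − A(h) = 1.3220348960 − 1.3197469279 = 0.0022879681
Divide by 2^4 − 1 = 15: 0.0022879681/15 = 0.0001525312
R = 1.3220348960 + 0.0001525312 = 1.3221874272
Gap between inputs: 2.288e-03; correction applied: +0.0001525312.

1.322187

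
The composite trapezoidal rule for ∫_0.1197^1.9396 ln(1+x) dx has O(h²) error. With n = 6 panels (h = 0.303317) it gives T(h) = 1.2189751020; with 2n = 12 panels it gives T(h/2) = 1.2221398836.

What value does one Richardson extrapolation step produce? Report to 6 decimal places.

With r = 2 the leading error scales as h^2, so the weight is 2^2 = 4.
4×1.2221398836 − 1.2189751020 = 3.6695844324
R = 3.6695844324/3 = 1.2231948108

1.223195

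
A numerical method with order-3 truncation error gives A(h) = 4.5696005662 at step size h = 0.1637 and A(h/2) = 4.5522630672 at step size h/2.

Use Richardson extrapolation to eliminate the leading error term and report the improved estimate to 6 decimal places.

4.549786

With r = 3 the leading error scales as h^3, so the weight is 2^3 = 8.
Numerator 8 × A(h/2) − A(h) = 8 × 4.5522630672 − 4.5696005662 = 31.8485039714
Extrapolated: 31.8485039714 / 7 = 4.5497862816
Shift from A(h/2): −0.0024767856.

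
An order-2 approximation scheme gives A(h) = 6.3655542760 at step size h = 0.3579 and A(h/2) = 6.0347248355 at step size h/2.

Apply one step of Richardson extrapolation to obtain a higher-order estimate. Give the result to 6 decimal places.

Method order is 2; weight 2^2 = 4.
Weighted: 24.1388993420 − 6.3655542760 = 17.7733450660
Extrapolated: 17.7733450660 / 3 = 5.9244483553
Shift from A(h/2): −0.1102764802.

5.924448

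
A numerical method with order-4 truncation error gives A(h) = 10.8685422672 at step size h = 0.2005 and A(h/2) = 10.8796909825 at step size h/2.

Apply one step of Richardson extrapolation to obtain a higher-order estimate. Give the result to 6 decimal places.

10.880434

With r = 4 the leading error scales as h^4, so the weight is 2^4 = 16.
Difference of the inputs: 10.8796909825 − 10.8685422672 = 0.0111487153
Divide by 2^4 − 1 = 15: 0.0111487153/15 = 0.0007432477
R = 10.8796909825 + 0.0007432477 = 10.8804342302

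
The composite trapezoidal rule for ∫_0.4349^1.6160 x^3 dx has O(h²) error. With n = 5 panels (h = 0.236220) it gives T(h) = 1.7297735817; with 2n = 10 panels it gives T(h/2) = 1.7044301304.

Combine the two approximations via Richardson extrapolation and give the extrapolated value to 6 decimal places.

Method order is 2; weight 2^2 = 4.
A(h/2) − A(h) = 1.7044301304 − 1.7297735817 = -0.0253434513
Divide by 2^2 − 1 = 3: (-0.0253434513)/3 = -0.0084478171
R = A(h/2) + (A(h/2) − A(h))/3 = 1.7044301304 − 0.0084478171 = 1.6959823133
Shift from A(h/2): −0.0084478171.

1.695982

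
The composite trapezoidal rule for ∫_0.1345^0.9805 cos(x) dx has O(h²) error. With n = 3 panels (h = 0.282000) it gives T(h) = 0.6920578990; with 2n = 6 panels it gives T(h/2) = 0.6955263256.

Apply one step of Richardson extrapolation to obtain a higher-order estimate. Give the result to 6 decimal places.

Method order is 2; weight 2^2 = 4.
2^2×A(h/2) = 2.7821053024; minus A(h) gives 2.0900474034.
(4×0.6955263256 − 0.6920578990)/(4 − 1) = 0.6966824678

0.696682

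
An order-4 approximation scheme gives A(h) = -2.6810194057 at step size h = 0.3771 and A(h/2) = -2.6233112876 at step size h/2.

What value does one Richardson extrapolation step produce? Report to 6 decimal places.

The method has order 4: 2^4 = 16.
Numerator 16·A(h/2) − A(h) = 16·(-2.6233112876) − (-2.6810194057) = -39.2919611959
(16·(-2.6233112876) − (-2.6810194057))/(16 − 1) = -2.6194640797
Gap between inputs: 5.771e-02; correction applied: +0.0038472079.

-2.619464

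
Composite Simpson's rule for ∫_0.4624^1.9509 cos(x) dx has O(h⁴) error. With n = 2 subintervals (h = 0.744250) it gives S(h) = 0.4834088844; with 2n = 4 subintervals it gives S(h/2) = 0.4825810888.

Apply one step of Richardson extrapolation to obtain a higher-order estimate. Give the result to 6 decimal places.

0.482526

The method has order 4: 2^4 = 16.
16·0.4825810888 − 0.4834088844 = 7.2378885364
Divide by 2^4 − 1 = 15.
So the Richardson estimate is 0.4825259024.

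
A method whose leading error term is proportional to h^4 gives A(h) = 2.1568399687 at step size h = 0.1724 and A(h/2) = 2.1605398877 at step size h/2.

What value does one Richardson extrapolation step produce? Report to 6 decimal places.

Method order is 4; weight 2^4 = 16.
16*2.1605398877 = 34.5686382032; 34.5686382032 − 2.1568399687 = 32.4117982345
Extrapolated: 32.4117982345 / 15 = 2.1607865490
Gap between inputs: 3.700e-03; correction applied: +0.0002466613.

2.160787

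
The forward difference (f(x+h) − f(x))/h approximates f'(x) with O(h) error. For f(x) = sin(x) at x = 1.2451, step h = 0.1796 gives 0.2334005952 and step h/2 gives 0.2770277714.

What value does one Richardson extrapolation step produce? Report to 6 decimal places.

0.320655

Error is O(h^1); halving h shrinks it by 2^1 = 2.
2·0.2770277714 = 0.5540555428; subtract 0.2334005952 → 0.3206549476
0.3206549476 ÷ 1 = 0.3206549476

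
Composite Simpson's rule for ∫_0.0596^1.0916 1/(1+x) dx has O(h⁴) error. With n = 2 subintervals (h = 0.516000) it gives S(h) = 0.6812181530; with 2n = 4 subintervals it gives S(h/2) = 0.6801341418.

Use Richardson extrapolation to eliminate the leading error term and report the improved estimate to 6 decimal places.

0.680062

Error is O(h^4); halving h shrinks it by 2^4 = 16.
2^4*A(h/2) = 10.8821462688; minus A(h) gives 10.2009281158.
Denominator 16 − 1 = 15.
R = 10.2009281158/15 = 0.6800618744
Correction |R − A(h/2)| = 7.227e-05; gap |A(h/2) − A(h)| = 1.084e-03.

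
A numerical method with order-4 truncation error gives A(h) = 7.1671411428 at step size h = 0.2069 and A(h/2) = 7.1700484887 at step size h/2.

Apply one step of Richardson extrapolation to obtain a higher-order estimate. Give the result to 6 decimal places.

r = 4, so 2^r = 16.
A(h/2) − A(h) = 7.1700484887 − 7.1671411428 = 0.0029073459
Divide by 2^4 − 1 = 15: 0.0029073459/15 = 0.0001938231
R = 7.1700484887 + 0.0001938231 = 7.1702423118

7.170242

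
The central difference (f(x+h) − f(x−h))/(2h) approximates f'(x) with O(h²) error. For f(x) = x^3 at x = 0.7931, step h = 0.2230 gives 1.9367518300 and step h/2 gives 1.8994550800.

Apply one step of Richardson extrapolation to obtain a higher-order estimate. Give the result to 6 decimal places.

Method order is 2; weight 2^2 = 4.
4×1.8994550800 − 1.9367518300 = 5.6610684900
Divide by 2^2 − 1 = 3.
So the Richardson estimate is 1.8870228300.

1.887023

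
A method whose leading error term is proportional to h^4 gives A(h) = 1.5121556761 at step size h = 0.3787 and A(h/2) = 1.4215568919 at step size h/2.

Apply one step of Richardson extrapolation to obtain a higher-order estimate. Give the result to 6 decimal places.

Leading term ∝ h^4; use weight 16 = 2^4.
2^4·A(h/2) = 22.7449102704; minus A(h) gives 21.2327545943.
(16·1.4215568919 − 1.5121556761)/(16 − 1) = 1.4155169730
Gap between inputs: 9.060e-02; correction applied: −0.0060399189.

1.415517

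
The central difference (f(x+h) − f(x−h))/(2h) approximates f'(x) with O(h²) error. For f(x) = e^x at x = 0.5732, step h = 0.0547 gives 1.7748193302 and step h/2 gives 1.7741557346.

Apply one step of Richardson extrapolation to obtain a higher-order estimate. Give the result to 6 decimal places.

r = 2, so 2^r = 4.
2^2×A(h/2) = 7.0966229384; minus A(h) gives 5.3218036082.
Denominator 4 − 1 = 3.
Extrapolated: 5.3218036082 / 3 = 1.7739345361

1.773935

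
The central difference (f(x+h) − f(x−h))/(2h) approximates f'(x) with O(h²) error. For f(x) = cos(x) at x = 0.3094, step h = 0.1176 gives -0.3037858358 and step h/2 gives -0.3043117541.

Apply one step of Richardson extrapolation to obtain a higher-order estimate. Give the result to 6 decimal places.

r = 2, so 2^r = 4.
Weighted: (-1.2172470164) − (-0.3037858358) = -0.9134611806
(-0.9134611806) ÷ 3 = -0.3044870602

-0.304487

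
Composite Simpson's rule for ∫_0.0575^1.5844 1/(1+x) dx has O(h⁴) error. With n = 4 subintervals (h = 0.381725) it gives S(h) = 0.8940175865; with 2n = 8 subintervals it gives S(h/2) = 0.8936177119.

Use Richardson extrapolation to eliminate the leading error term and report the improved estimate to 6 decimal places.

Order 4 gives 2^r = 16 and 2^r − 1 = 15.
16 × 0.8936177119 − 0.8940175865 = 13.4038658039
Denominator 16 − 1 = 15.
R = 13.4038658039/15 = 0.8935910536

0.893591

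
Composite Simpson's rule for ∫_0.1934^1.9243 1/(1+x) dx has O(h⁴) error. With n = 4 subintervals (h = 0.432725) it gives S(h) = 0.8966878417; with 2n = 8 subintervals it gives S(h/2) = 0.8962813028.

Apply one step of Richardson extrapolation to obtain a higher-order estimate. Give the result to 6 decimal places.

0.896254

Method order is 4; weight 2^4 = 16.
Numerator 16×A(h/2) − A(h) = 16×0.8962813028 − 0.8966878417 = 13.4438130031
13.4438130031 ÷ 15 = 0.8962542002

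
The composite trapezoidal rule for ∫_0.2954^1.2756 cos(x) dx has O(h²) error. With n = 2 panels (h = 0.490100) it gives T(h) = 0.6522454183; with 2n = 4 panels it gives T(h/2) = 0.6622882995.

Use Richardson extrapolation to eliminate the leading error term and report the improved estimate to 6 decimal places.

0.665636

With r = 2 the leading error scales as h^2, so the weight is 2^2 = 4.
2^2·A(h/2) = 2.6491531980; minus A(h) gives 1.9969077797.
Divide by 2^2 − 1 = 3.
Extrapolated: 1.9969077797 / 3 = 0.6656359266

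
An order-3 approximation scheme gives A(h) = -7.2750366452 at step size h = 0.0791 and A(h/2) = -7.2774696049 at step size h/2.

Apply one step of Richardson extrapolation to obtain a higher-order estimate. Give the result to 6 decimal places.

Leading term ∝ h^3; use weight 8 = 2^3.
8×(-7.2774696049) = -58.2197568392; subtract (-7.2750366452) → -50.9447201940
(-50.9447201940) ÷ 7 = -7.2778171706

-7.277817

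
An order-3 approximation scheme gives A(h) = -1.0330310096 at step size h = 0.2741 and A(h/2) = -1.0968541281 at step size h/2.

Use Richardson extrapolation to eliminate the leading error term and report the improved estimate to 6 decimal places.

-1.105972

Leading term ∝ h^3; use weight 8 = 2^3.
Numerator 8 × A(h/2) − A(h) = 8 × (-1.0968541281) − (-1.0330310096) = -7.7418020152
R = (-7.7418020152)/7 = -1.1059717165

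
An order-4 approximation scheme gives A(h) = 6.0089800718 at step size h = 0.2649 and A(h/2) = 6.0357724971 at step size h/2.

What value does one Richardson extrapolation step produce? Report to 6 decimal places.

6.037559

r = 4, so 2^r = 16.
Numerator 16×A(h/2) − A(h) = 16×6.0357724971 − 6.0089800718 = 90.5633798818
R = 90.5633798818/15 = 6.0375586588
Shift from A(h/2): +0.0017861617.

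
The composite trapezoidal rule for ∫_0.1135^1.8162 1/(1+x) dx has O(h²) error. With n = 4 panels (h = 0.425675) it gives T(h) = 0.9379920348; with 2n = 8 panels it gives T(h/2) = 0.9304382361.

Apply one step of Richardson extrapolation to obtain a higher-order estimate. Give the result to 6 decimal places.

Order 2 gives 2^r = 4 and 2^r − 1 = 3.
4 × 0.9304382361 − 0.9379920348 = 2.7837609096
Denominator 4 − 1 = 3.
(4 × 0.9304382361 − 0.9379920348)/(4 − 1) = 0.9279203032

0.927920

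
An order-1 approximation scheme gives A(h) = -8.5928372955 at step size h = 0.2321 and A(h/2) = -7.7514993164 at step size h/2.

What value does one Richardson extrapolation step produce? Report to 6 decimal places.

-6.910161

Order 1 gives 2^r = 2 and 2^r − 1 = 1.
2^1×A(h/2) = -15.5029986328; minus A(h) gives -6.9101613373.
Divide by 2^1 − 1 = 1.
R = (-6.9101613373)/1 = -6.9101613373
Correction |R − A(h/2)| = 8.413e-01; gap |A(h/2) − A(h)| = 8.413e-01.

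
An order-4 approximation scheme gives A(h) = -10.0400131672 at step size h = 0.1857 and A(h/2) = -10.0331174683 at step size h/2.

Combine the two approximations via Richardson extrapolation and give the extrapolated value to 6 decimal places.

Method order is 4; weight 2^4 = 16.
Difference of the inputs: -10.0331174683 − (-10.0400131672) = 0.0068956989
Correction (A(h/2) − A(h))/(16 − 1) = 0.0068956989/15 = 0.0004597133
R = A(h/2) + (A(h/2) − A(h))/15 = -10.0331174683 + 0.0004597133 = -10.0326577550

-10.032658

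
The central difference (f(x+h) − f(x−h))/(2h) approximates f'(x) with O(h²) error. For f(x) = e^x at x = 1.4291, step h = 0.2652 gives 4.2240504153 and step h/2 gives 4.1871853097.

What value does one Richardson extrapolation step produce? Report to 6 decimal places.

Error is O(h^2); halving h shrinks it by 2^2 = 4.
4×4.1871853097 − 4.2240504153 = 12.5246908235
R = 12.5246908235/3 = 4.1748969412

4.174897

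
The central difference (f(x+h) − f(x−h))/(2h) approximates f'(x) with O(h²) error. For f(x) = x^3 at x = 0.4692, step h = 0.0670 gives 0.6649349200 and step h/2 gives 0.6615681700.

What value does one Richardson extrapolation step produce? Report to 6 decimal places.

r = 2: numerator weight 4, denominator 3.
4 × 0.6615681700 − 0.6649349200 = 1.9813377600
Denominator 4 − 1 = 3.
So the Richardson estimate is 0.6604459200.
Shift from A(h/2): −0.0011222500.

0.660446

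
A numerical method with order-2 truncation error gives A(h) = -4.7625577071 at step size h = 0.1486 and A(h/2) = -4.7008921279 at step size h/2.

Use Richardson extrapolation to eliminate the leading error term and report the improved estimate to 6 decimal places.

-4.680337

r = 2: numerator weight 4, denominator 3.
2^2×A(h/2) = -18.8035685116; minus A(h) gives -14.0410108045.
Divide by 2^2 − 1 = 3.
R = (-14.0410108045)/3 = -4.6803369348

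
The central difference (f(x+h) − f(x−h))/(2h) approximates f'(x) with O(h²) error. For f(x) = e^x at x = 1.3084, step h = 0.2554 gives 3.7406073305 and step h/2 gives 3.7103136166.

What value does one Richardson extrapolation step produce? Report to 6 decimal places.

3.700216

Leading term ∝ h^2; use weight 4 = 2^2.
4×3.7103136166 = 14.8412544664; 14.8412544664 − 3.7406073305 = 11.1006471359
Divide by 2^2 − 1 = 3.
Result: 3.7002157120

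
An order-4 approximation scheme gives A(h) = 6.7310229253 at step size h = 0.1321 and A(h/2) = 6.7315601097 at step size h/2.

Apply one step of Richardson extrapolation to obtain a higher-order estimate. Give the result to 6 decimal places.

With r = 4 the leading error scales as h^4, so the weight is 2^4 = 16.
16 × 6.7315601097 = 107.7049617552; 107.7049617552 − 6.7310229253 = 100.9739388299
R = 100.9739388299/15 = 6.7315959220
Gap between inputs: 5.372e-04; correction applied: +0.0000358123.

6.731596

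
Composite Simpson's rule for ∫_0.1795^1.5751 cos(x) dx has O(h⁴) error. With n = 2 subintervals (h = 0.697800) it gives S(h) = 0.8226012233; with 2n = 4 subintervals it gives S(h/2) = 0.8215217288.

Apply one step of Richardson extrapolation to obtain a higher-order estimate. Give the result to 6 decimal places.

Leading term ∝ h^4; use weight 16 = 2^4.
Top: 16(0.8215217288) − (0.8226012233) = 12.3217464375
Divide by 2^4 − 1 = 15.
So the Richardson estimate is 0.8214497625.
Shift from A(h/2): −0.0000719663.

0.821450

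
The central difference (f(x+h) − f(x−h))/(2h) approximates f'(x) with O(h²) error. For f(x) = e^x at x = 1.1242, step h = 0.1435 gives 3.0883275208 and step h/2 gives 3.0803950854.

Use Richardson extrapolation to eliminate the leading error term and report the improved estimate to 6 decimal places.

3.077751

Order 2 gives 2^r = 4 and 2^r − 1 = 3.
Difference of the inputs: 3.0803950854 − 3.0883275208 = -0.0079324354
Divide by 2^2 − 1 = 3: (-0.0079324354)/3 = -0.0026441451
R = 3.0803950854 − 0.0026441451 = 3.0777509403
Gap between inputs: 7.932e-03; correction applied: −0.0026441451.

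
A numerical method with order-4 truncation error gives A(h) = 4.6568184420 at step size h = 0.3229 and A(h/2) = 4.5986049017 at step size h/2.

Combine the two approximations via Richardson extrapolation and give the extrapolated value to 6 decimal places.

r = 4, so 2^r = 16.
Difference of the inputs: 4.5986049017 − 4.6568184420 = -0.0582135403
Correction (A(h/2) − A(h))/(16 − 1) = (-0.0582135403)/15 = -0.0038809027
R = A(h/2) + (A(h/2) − A(h))/15 = 4.5986049017 − 0.0038809027 = 4.5947239990

4.594724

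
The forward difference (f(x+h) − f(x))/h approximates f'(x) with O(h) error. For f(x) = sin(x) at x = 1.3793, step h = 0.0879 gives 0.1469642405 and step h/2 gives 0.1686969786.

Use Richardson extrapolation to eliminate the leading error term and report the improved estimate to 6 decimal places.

0.190430

With r = 1 the leading error scales as h^1, so the weight is 2^1 = 2.
2×0.1686969786 = 0.3373939572; 0.3373939572 − 0.1469642405 = 0.1904297167
Extrapolated: 0.1904297167 / 1 = 0.1904297167
Correction |R − A(h/2)| = 2.173e-02; gap |A(h/2) − A(h)| = 2.173e-02.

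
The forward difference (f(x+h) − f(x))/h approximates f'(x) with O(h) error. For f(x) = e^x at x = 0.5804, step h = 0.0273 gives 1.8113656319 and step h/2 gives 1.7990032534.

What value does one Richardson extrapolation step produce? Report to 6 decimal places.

Method order is 1; weight 2^1 = 2.
Difference of the inputs: 1.7990032534 − 1.8113656319 = -0.0123623785
Divide by 2^1 − 1 = 1: (-0.0123623785)/1 = -0.0123623785
R = A(h/2) + (A(h/2) − A(h))/1 = 1.7990032534 − 0.0123623785 = 1.7866408749

1.786641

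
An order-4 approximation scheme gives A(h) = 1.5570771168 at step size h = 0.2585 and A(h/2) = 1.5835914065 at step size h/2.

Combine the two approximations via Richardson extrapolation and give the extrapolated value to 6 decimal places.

r = 4: numerator weight 16, denominator 15.
Weighted: 25.3374625040 − 1.5570771168 = 23.7803853872
Divide by 2^4 − 1 = 15.
Extrapolated: 23.7803853872 / 15 = 1.5853590258

1.585359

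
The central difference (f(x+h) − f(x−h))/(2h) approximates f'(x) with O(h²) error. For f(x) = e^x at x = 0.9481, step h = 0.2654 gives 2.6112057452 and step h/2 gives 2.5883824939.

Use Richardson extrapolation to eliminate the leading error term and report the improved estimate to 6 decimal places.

Order 2 gives 2^r = 4 and 2^r − 1 = 3.
Numerator 4×A(h/2) − A(h) = 4×2.5883824939 − 2.6112057452 = 7.7423242304
7.7423242304 ÷ 3 = 2.5807747435
Correction |R − A(h/2)| = 7.608e-03; gap |A(h/2) − A(h)| = 2.282e-02.

2.580775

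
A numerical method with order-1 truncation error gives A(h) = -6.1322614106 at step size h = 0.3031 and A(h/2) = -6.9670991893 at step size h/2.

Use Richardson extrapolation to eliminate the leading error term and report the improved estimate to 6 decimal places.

-7.801937

r = 1, so 2^r = 2.
2^1*A(h/2) = -13.9341983786; minus A(h) gives -7.8019369680.
R = (-7.8019369680)/1 = -7.8019369680
Shift from A(h/2): −0.8348377787.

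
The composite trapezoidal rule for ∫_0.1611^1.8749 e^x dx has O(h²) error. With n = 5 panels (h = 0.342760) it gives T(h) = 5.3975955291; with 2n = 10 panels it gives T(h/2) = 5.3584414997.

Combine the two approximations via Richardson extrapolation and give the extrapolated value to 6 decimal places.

5.345390

With r = 2 the leading error scales as h^2, so the weight is 2^2 = 4.
Top: 4(5.3584414997) − (5.3975955291) = 16.0361704697
(4×5.3584414997 − 5.3975955291)/(4 − 1) = 5.3453901566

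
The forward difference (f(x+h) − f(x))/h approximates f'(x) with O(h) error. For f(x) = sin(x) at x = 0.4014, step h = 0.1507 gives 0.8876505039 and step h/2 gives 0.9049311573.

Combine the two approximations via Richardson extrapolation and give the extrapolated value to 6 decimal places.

0.922212

Method order is 1; weight 2^1 = 2.
Difference of the inputs: 0.9049311573 − 0.8876505039 = 0.0172806534
Correction (A(h/2) − A(h))/(2 − 1) = 0.0172806534/1 = 0.0172806534
R = 0.9049311573 + 0.0172806534 = 0.9222118107
Gap between inputs: 1.728e-02; correction applied: +0.0172806534.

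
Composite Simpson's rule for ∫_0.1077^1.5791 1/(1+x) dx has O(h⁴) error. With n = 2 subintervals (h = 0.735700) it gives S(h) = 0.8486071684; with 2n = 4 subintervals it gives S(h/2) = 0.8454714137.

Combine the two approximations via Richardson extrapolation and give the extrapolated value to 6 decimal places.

0.845262

r = 4: numerator weight 16, denominator 15.
Weighted: 13.5275426192 − 0.8486071684 = 12.6789354508
Divide by 2^4 − 1 = 15.
So the Richardson estimate is 0.8452623634.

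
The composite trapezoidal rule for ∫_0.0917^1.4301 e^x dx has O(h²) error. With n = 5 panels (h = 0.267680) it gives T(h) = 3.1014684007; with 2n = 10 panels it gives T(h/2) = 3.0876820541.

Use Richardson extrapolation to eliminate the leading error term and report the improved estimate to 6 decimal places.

3.083087

r = 2, so 2^r = 4.
2^2*A(h/2) = 12.3507282164; minus A(h) gives 9.2492598157.
Denominator 4 − 1 = 3.
R = 9.2492598157/3 = 3.0830866052
Correction |R − A(h/2)| = 4.595e-03; gap |A(h/2) − A(h)| = 1.379e-02.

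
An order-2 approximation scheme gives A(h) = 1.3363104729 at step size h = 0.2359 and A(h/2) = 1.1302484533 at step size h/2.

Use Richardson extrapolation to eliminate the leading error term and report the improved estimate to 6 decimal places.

The method has order 2: 2^2 = 4.
4 × 1.1302484533 − 1.3363104729 = 3.1846833403
Denominator 4 − 1 = 3.
(4 × 1.1302484533 − 1.3363104729)/(4 − 1) = 1.0615611134

1.061561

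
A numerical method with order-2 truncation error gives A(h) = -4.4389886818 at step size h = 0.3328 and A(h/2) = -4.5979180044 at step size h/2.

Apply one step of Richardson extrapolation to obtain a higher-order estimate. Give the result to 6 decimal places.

-4.650894

Method order is 2; weight 2^2 = 4.
4*(-4.5979180044) − (-4.4389886818) = -13.9526833358
Divide by 2^2 − 1 = 3.
R = (-13.9526833358)/3 = -4.6508944453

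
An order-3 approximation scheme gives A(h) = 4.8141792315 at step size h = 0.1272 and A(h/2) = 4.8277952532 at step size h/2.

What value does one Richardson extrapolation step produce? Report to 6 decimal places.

4.829740

The method has order 3: 2^3 = 8.
Top: 8(4.8277952532) − (4.8141792315) = 33.8081827941
(8*4.8277952532 − 4.8141792315)/(8 − 1) = 4.8297403992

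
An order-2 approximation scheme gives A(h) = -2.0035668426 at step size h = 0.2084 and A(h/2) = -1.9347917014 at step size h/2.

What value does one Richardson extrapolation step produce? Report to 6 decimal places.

The method has order 2: 2^2 = 4.
Weighted: (-7.7391668056) − (-2.0035668426) = -5.7355999630
Denominator 4 − 1 = 3.
So the Richardson estimate is -1.9118666543.

-1.911867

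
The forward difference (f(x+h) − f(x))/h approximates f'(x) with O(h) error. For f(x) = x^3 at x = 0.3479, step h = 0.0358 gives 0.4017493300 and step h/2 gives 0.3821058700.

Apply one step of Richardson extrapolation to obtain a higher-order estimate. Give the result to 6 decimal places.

0.362462

Error is O(h^1); halving h shrinks it by 2^1 = 2.
2 × 0.3821058700 = 0.7642117400; 0.7642117400 − 0.4017493300 = 0.3624624100
Denominator 2 − 1 = 1.
Extrapolated: 0.3624624100 / 1 = 0.3624624100
Gap between inputs: 1.964e-02; correction applied: −0.0196434600.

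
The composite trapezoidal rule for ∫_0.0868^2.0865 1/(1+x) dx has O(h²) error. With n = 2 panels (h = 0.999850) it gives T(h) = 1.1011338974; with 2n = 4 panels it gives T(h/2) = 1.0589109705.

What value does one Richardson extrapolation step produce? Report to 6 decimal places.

1.044837

Leading term ∝ h^2; use weight 4 = 2^2.
Difference of the inputs: 1.0589109705 − 1.1011338974 = -0.0422229269
Divide by 2^2 − 1 = 3: (-0.0422229269)/3 = -0.0140743090
R = A(h/2) + (A(h/2) − A(h))/3 = 1.0589109705 − 0.0140743090 = 1.0448366615
Shift from A(h/2): −0.0140743090.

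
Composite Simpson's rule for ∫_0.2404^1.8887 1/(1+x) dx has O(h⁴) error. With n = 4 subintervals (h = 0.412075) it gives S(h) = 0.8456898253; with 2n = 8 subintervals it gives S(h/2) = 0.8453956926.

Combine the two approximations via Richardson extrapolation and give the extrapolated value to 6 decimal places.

0.845376

r = 4, so 2^r = 16.
2^4·A(h/2) = 13.5263310816; minus A(h) gives 12.6806412563.
R = 12.6806412563/15 = 0.8453760838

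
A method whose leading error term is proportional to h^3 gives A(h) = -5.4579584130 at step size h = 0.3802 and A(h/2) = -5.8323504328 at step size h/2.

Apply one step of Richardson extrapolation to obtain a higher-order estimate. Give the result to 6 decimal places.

The method has order 3: 2^3 = 8.
Weighted: (-46.6588034624) − (-5.4579584130) = -41.2008450494
Divide by 2^3 − 1 = 7.
(8·(-5.8323504328) − (-5.4579584130))/(8 − 1) = -5.8858350071

-5.885835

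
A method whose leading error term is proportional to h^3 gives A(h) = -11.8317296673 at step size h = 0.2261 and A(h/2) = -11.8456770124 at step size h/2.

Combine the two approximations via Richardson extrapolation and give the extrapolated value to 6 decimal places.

-11.847669

Error is O(h^3); halving h shrinks it by 2^3 = 8.
Weighted: (-94.7654160992) − (-11.8317296673) = -82.9336864319
Divide by 2^3 − 1 = 7.
(8 × (-11.8456770124) − (-11.8317296673))/(8 − 1) = -11.8476694903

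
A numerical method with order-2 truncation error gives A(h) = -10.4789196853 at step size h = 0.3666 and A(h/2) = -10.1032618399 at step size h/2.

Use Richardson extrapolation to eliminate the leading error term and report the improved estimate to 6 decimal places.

-9.978043

r = 2: numerator weight 4, denominator 3.
4*(-10.1032618399) = -40.4130473596; subtract (-10.4789196853) → -29.9341276743
(4*(-10.1032618399) − (-10.4789196853))/(4 − 1) = -9.9780425581
Gap between inputs: 3.757e-01; correction applied: +0.1252192818.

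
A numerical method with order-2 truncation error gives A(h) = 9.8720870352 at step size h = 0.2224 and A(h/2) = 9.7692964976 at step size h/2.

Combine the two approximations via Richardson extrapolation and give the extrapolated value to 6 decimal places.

9.735033

The method has order 2: 2^2 = 4.
4·9.7692964976 − 9.8720870352 = 29.2050989552
R = 29.2050989552/3 = 9.7350329851
Shift from A(h/2): −0.0342635125.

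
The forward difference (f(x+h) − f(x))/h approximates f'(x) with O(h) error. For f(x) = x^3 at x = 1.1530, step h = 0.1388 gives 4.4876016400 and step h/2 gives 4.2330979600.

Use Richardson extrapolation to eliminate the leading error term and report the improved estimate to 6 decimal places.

Error is O(h^1); halving h shrinks it by 2^1 = 2.
Numerator 2*A(h/2) − A(h) = 2*4.2330979600 − 4.4876016400 = 3.9785942800
Divide by 2^1 − 1 = 1.
3.9785942800 ÷ 1 = 3.9785942800
Shift from A(h/2): −0.2545036800.

3.978594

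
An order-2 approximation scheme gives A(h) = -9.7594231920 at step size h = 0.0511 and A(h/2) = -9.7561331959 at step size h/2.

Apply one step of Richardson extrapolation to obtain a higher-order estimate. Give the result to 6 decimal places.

Leading term ∝ h^2; use weight 4 = 2^2.
Weighted: (-39.0245327836) − (-9.7594231920) = -29.2651095916
(4*(-9.7561331959) − (-9.7594231920))/(4 − 1) = -9.7550365305

-9.755037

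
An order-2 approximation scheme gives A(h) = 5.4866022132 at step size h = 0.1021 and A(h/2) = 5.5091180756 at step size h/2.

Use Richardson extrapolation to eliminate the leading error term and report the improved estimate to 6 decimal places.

5.516623

Error is O(h^2); halving h shrinks it by 2^2 = 4.
4*5.5091180756 − 5.4866022132 = 16.5498700892
R = 16.5498700892/3 = 5.5166233631
Correction |R − A(h/2)| = 7.505e-03; gap |A(h/2) − A(h)| = 2.252e-02.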